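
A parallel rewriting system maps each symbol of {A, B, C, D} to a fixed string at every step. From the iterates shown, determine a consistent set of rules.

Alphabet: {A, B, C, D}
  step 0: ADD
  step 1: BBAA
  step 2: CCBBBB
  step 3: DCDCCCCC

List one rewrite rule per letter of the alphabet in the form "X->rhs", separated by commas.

  step 2 ⇒ step 3: CCBBBB ⇒ DC·DC·C·C·C·C
    B ↦ C
    C ↦ DC
  step 0 ⇒ step 1: ADD ⇒ BB·A·A
    A ↦ BB
  step 0 ⇒ step 1: ADD ⇒ BB·A·A
    D ↦ A

A->BB, B->C, C->DC, D->A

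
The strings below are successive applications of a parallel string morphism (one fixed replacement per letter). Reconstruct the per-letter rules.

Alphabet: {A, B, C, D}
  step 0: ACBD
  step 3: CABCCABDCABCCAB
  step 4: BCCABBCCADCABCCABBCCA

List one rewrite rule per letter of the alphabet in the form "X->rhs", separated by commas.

  step 3 ⇒ step 4: CABCCABDCABCCAB ⇒ B·C·CA·B·B·C·CA·DCA·B·C·CA·B·B·C·CA
    A ↦ C
    B ↦ CA
    C ↦ B
    D ↦ DCA

A->C, B->CA, C->B, D->DCA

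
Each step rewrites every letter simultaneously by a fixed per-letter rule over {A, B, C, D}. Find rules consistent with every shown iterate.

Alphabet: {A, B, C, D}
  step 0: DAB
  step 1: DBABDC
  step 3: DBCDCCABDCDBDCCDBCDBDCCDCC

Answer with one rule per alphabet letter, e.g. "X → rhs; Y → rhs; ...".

A->ABD, B->C, C->DCC, D->DB

  step 0 ⇒ step 1: DAB ⇒ DB·ABD·C
    A ↦ ABD
    B ↦ C
    D ↦ DB
    C ↦ DCC  (constrained at step 1)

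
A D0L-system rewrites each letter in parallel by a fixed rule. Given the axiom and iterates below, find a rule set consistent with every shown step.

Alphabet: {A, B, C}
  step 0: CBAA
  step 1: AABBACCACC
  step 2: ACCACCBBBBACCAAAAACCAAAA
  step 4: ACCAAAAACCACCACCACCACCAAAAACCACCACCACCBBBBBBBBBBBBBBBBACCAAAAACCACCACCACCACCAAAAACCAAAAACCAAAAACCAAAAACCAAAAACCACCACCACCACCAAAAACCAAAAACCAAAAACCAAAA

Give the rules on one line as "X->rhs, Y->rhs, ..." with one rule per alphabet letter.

A->ACC, B->BB, C->AA

  step 1 ⇒ step 2: AABBACCACC ⇒ ACC·ACC·BB·BB·ACC·AA·AA·ACC·AA·AA
    A ↦ ACC
    B ↦ BB
    C ↦ AA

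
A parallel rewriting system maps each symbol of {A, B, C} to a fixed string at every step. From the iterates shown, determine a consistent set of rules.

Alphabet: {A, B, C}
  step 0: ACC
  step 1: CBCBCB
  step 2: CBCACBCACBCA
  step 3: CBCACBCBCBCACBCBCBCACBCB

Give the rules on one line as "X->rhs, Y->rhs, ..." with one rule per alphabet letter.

A->CB, B->CA, C->CB

  step 2 ⇒ step 3: CBCACBCACBCA ⇒ CB·CA·CB·CB·CB·CA·CB·CB·CB·CA·CB·CB
    A ↦ CB
    B ↦ CA
    C ↦ CB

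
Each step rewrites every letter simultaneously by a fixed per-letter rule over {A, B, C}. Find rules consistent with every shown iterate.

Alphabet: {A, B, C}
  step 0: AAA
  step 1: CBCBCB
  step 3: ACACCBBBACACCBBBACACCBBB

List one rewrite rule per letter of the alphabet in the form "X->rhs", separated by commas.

  step 0 ⇒ step 1: AAA ⇒ CB·CB·CB
    A ↦ CB
    B ↦ AC  (constrained at step 1)
    C ↦ BB  (constrained at step 1)

A->CB, B->AC, C->BB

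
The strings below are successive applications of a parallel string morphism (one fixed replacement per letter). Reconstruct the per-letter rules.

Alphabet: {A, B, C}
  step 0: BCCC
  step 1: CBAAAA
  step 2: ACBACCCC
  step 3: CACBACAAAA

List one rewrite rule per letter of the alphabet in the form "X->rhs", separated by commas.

A->C, B->CBA, C->A

  step 2 ⇒ step 3: ACBACCCC ⇒ C·A·CBA·C·A·A·A·A
    A ↦ C
    B ↦ CBA
    C ↦ A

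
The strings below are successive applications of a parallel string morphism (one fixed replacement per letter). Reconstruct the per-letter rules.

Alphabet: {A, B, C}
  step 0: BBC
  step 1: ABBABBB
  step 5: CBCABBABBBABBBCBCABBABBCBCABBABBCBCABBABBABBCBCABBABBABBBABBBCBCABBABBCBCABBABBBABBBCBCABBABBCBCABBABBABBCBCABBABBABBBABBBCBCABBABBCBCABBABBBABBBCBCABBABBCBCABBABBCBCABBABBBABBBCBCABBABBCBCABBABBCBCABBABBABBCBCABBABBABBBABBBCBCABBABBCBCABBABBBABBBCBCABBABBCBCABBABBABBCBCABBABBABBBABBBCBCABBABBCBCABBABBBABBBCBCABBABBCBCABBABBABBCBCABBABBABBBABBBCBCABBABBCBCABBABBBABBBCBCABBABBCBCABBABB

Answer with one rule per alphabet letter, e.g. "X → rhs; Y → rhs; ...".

A->CBC, B->ABB, C->B

  step 0 ⇒ step 1: BBC ⇒ ABB·ABB·B
    B ↦ ABB
    C ↦ B
    A ↦ CBC  (constrained at step 1)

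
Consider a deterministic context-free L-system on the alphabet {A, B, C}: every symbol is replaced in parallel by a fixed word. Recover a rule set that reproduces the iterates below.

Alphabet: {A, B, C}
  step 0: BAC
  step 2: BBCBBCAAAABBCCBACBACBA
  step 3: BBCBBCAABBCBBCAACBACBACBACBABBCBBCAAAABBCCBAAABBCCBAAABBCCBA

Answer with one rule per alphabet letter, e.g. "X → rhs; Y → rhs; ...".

  step 2 ⇒ step 3: BBCBBCAAAABBCCBACBACBA ⇒ BBC·BBC·AA·BBC·BBC·AA·CBA·CBA·CBA·CBA·BBC·BBC·AA·AA·BBC·CBA·AA·BBC·CBA·AA·BBC·CBA
    A ↦ CBA
    B ↦ BBC
    C ↦ AA

A->CBA, B->BBC, C->AA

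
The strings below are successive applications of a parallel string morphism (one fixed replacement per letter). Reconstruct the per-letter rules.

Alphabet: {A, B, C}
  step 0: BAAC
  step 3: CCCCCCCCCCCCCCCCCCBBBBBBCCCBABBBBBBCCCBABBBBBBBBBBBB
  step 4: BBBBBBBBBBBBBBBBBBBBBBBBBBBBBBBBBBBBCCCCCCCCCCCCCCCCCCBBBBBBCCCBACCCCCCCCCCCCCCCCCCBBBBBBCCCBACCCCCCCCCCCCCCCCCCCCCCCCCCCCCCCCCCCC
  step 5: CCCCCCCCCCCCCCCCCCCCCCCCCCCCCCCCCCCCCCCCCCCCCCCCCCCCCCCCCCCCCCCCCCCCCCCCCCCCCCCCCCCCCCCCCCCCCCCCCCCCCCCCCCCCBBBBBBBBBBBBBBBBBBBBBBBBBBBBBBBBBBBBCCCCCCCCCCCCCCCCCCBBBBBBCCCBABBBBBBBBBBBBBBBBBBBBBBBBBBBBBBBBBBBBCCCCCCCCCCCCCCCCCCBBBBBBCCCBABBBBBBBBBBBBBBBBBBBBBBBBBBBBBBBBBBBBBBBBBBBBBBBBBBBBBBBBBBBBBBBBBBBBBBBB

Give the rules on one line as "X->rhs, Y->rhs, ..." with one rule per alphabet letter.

A->BA, B->CCC, C->BB

  step 4 ⇒ step 5: BBBBBBBBBBBBBBBBBBBBBBBBBBBBBBBBBBBBCCCCCCCCCCCCCCCCCCBBBBBBCCCBACCCCCCCCCCCCCCCCCCBBBBBBCCCBACCCCCCCCCCCCCCCCCCCCCCCCCCCCCCCCCCCC ⇒ CCC·CCC·CCC·CCC·CCC·CCC·CCC·CCC·CCC·CCC·CCC·CCC·CCC·CCC·CCC·CCC·CCC·CCC·CCC·CCC·CCC·CCC·CCC·CCC·CCC·CCC·CCC·CCC·CCC·CCC·CCC·CCC·CCC·CCC·CCC·CCC·BB·BB·BB·BB·BB·BB·BB·BB·BB·BB·BB·BB·BB·BB·BB·BB·BB·BB·CCC·CCC·CCC·CCC·CCC·CCC·BB·BB·BB·CCC·BA·BB·BB·BB·BB·BB·BB·BB·BB·BB·BB·BB·BB·BB·BB·BB·BB·BB·BB·CCC·CCC·CCC·CCC·CCC·CCC·BB·BB·BB·CCC·BA·BB·BB·BB·BB·BB·BB·BB·BB·BB·BB·BB·BB·BB·BB·BB·BB·BB·BB·BB·BB·BB·BB·BB·BB·BB·BB·BB·BB·BB·BB·BB·BB·BB·BB·BB·BB
    A ↦ BA
    B ↦ CCC
    C ↦ BB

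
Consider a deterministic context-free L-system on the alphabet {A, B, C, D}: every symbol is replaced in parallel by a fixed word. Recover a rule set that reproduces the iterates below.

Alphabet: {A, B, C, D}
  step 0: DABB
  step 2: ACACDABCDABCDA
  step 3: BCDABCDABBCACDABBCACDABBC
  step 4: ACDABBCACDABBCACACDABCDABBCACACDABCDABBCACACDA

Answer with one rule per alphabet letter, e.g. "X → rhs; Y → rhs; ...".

A->BC, B->AC, C->DA, D->B

  step 3 ⇒ step 4: BCDABCDABBCACDABBCACDABBC ⇒ AC·DA·B·BC·AC·DA·B·BC·AC·AC·DA·BC·DA·B·BC·AC·AC·DA·BC·DA·B·BC·AC·AC·DA
    A ↦ BC
    B ↦ AC
    C ↦ DA
    D ↦ B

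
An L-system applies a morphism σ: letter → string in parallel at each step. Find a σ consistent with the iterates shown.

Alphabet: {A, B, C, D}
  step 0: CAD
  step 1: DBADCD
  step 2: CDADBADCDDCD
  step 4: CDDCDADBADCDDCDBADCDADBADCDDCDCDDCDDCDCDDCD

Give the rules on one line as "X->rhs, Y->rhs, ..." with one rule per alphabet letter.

A->BAD, B->AD, C->D, D->CD

  step 1 ⇒ step 2: DBADCD ⇒ CD·AD·BAD·CD·D·CD
    A ↦ BAD
    B ↦ AD
    C ↦ D
    D ↦ CD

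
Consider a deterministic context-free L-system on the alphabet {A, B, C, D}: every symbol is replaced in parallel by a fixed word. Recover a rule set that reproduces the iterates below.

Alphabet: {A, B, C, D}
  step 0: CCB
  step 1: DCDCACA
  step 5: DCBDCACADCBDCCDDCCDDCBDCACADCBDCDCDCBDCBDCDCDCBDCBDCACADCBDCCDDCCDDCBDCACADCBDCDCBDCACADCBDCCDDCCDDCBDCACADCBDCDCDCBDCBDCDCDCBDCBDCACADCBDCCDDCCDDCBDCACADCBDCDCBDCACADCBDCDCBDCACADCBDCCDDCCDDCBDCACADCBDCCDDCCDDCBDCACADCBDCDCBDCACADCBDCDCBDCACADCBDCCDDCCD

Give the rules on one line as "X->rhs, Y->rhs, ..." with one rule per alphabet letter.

A->CD, B->ACA, C->DC, D->DCB

  step 0 ⇒ step 1: CCB ⇒ DC·DC·ACA
    B ↦ ACA
    C ↦ DC
    A ↦ CD  (constrained at step 1)
    D ↦ DCB  (constrained at step 1)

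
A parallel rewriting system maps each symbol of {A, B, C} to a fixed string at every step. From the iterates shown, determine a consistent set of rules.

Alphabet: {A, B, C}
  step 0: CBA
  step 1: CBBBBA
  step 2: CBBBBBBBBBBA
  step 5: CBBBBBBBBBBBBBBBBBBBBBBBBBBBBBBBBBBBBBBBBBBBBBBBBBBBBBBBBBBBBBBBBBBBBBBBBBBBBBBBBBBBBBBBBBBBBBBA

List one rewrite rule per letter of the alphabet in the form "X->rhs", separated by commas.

  step 1 ⇒ step 2: CBBBBA ⇒ CB·BB·BB·BB·BB·BA
    A ↦ BA
    B ↦ BB
    C ↦ CB

A->BA, B->BB, C->CB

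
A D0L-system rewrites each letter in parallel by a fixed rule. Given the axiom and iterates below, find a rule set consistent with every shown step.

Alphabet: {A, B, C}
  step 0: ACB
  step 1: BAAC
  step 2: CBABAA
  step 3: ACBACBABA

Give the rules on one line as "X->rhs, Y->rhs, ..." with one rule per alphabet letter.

A->BA, B->C, C->A

  step 2 ⇒ step 3: CBABAA ⇒ A·C·BA·C·BA·BA
    A ↦ BA
    B ↦ C
    C ↦ A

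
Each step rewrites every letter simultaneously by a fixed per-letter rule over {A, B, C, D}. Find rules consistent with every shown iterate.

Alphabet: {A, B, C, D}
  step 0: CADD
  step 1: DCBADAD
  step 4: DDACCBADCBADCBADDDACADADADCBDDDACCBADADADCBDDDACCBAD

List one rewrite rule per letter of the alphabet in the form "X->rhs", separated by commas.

  step 0 ⇒ step 1: CADD ⇒ D·CB·AD·AD
    A ↦ CB
    C ↦ D
    D ↦ AD
    B ↦ DAC  (constrained at step 1)

A->CB, B->DAC, C->D, D->AD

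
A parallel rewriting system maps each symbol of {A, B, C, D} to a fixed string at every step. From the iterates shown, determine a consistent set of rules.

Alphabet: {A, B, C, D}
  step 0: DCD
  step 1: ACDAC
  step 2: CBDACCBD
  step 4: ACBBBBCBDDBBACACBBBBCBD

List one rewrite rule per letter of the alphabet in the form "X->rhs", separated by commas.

A->CB, B->BB, C->D, D->AC

  step 1 ⇒ step 2: ACDAC ⇒ CB·D·AC·CB·D
    A ↦ CB
    C ↦ D
    D ↦ AC
    B ↦ BB  (constrained at step 2)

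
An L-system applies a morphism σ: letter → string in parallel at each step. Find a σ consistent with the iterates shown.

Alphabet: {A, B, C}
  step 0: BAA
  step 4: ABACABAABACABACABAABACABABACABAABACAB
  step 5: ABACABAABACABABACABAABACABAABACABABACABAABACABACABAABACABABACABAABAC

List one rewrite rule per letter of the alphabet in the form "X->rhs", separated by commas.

  step 4 ⇒ step 5: ABACABAABACABACABAABACABABACABAABACAB ⇒ AB·AC·AB·A·AB·AC·AB·AB·AC·AB·A·AB·AC·AB·A·AB·AC·AB·AB·AC·AB·A·AB·AC·AB·AC·AB·A·AB·AC·AB·AB·AC·AB·A·AB·AC
    A ↦ AB
    B ↦ AC
    C ↦ A

A->AB, B->AC, C->A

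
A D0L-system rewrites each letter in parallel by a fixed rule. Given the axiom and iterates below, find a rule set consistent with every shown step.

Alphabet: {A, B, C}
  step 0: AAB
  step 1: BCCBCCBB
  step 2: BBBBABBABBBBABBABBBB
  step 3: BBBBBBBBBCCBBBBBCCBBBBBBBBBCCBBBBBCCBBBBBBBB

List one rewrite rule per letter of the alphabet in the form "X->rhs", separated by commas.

  step 2 ⇒ step 3: BBBBABBABBBBABBABBBB ⇒ BB·BB·BB·BB·BCC·BB·BB·BCC·BB·BB·BB·BB·BCC·BB·BB·BCC·BB·BB·BB·BB
    A ↦ BCC
    B ↦ BB
  step 1 ⇒ step 2: BCCBCCBB ⇒ BB·BBA·BBA·BB·BBA·BBA·BB·BB
    C ↦ BBA

A->BCC, B->BB, C->BBA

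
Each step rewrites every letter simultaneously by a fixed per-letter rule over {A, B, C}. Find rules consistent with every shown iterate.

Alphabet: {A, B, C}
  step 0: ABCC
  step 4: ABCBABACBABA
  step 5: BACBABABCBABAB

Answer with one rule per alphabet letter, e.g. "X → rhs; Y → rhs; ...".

A->B, B->A, C->CB

  step 4 ⇒ step 5: ABCBABACBABA ⇒ B·A·CB·A·B·A·B·CB·A·B·A·B
    A ↦ B
    B ↦ A
    C ↦ CB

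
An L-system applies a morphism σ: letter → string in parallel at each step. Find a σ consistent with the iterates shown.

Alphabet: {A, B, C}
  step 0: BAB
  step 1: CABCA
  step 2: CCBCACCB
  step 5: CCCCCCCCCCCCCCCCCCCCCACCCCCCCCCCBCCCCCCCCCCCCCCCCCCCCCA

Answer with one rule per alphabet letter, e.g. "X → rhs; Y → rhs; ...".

  step 1 ⇒ step 2: CABCA ⇒ CC·B·CA·CC·B
    A ↦ B
    B ↦ CA
    C ↦ CC

A->B, B->CA, C->CC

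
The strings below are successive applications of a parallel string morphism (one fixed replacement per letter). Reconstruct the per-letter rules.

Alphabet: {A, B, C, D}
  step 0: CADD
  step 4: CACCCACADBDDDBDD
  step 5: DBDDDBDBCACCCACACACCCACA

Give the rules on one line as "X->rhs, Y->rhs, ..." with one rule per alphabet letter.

  step 4 ⇒ step 5: CACCCACADBDDDBDD ⇒ D·B·D·D·D·B·D·B·CA·CC·CA·CA·CA·CC·CA·CA
    A ↦ B
    B ↦ CC
    C ↦ D
    D ↦ CA

A->B, B->CC, C->D, D->CA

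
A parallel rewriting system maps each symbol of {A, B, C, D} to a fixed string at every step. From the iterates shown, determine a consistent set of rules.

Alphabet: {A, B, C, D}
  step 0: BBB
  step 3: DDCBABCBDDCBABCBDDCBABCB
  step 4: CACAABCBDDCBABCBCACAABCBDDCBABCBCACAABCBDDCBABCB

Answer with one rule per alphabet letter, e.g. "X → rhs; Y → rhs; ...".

A->DD, B->CB, C->AB, D->CA

  step 3 ⇒ step 4: DDCBABCBDDCBABCBDDCBABCB ⇒ CA·CA·AB·CB·DD·CB·AB·CB·CA·CA·AB·CB·DD·CB·AB·CB·CA·CA·AB·CB·DD·CB·AB·CB
    A ↦ DD
    B ↦ CB
    C ↦ AB
    D ↦ CA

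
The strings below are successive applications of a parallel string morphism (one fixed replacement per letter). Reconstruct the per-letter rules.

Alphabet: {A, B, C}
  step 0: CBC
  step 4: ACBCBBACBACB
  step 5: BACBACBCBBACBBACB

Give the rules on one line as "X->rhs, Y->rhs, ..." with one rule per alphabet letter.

  step 4 ⇒ step 5: ACBCBBACBACB ⇒ B·A·CB·A·CB·CB·B·A·CB·B·A·CB
    A ↦ B
    B ↦ CB
    C ↦ A

A->B, B->CB, C->A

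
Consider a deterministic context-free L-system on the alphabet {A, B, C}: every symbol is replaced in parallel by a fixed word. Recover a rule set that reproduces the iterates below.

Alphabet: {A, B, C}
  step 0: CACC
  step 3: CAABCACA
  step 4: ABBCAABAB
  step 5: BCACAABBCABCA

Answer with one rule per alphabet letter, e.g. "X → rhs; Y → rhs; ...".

  step 4 ⇒ step 5: ABBCAABAB ⇒ B·CA·CA·A·B·B·CA·B·CA
    A ↦ B
    B ↦ CA
    C ↦ A

A->B, B->CA, C->A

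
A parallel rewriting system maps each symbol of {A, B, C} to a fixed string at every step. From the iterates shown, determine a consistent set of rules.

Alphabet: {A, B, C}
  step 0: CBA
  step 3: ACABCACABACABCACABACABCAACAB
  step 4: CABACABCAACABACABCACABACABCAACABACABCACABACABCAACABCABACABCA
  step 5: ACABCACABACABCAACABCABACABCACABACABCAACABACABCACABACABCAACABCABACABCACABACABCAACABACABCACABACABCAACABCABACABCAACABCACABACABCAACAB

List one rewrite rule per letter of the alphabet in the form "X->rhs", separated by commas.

  step 4 ⇒ step 5: CABACABCAACABACABCACABACABCAACABACABCACABACABCAACABCABACABCA ⇒ A·CAB·CA·CAB·A·CAB·CA·A·CAB·CAB·A·CAB·CA·CAB·A·CAB·CA·A·CAB·A·CAB·CA·CAB·A·CAB·CA·A·CAB·CAB·A·CAB·CA·CAB·A·CAB·CA·A·CAB·A·CAB·CA·CAB·A·CAB·CA·A·CAB·CAB·A·CAB·CA·A·CAB·CA·CAB·A·CAB·CA·A·CAB
    A ↦ CAB
    B ↦ CA
    C ↦ A

A->CAB, B->CA, C->A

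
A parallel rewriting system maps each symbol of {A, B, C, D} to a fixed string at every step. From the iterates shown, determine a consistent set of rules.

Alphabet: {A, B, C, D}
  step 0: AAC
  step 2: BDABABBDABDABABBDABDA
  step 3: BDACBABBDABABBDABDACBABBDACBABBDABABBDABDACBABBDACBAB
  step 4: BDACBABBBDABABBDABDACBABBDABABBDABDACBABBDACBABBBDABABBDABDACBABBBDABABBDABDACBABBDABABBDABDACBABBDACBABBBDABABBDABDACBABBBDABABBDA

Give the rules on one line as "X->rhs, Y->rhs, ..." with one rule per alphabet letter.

A->BAB, B->BDA, C->B, D->C

  step 3 ⇒ step 4: BDACBABBDABABBDABDACBABBDACBABBDABABBDABDACBABBDACBAB ⇒ BDA·C·BAB·B·BDA·BAB·BDA·BDA·C·BAB·BDA·BAB·BDA·BDA·C·BAB·BDA·C·BAB·B·BDA·BAB·BDA·BDA·C·BAB·B·BDA·BAB·BDA·BDA·C·BAB·BDA·BAB·BDA·BDA·C·BAB·BDA·C·BAB·B·BDA·BAB·BDA·BDA·C·BAB·B·BDA·BAB·BDA
    A ↦ BAB
    B ↦ BDA
    C ↦ B
    D ↦ C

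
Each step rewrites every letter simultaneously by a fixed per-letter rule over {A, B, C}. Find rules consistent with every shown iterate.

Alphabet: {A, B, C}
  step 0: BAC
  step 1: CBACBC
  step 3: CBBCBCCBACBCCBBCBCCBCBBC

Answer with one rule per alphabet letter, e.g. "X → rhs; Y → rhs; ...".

  step 0 ⇒ step 1: BAC ⇒ CB·AC·BC
    A ↦ AC
    B ↦ CB
    C ↦ BC

A->AC, B->CB, C->BC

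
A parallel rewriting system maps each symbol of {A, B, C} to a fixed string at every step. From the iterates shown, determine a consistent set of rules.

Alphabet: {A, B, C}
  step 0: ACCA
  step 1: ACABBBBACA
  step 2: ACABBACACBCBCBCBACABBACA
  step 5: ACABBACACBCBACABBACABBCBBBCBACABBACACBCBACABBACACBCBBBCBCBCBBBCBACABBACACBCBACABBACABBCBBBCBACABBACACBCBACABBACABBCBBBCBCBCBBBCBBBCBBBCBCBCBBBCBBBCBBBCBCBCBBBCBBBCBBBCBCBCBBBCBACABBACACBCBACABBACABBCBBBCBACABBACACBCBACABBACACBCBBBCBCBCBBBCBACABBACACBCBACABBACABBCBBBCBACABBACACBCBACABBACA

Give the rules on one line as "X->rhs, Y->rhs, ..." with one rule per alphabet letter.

A->ACA, B->CB, C->BB

  step 1 ⇒ step 2: ACABBBBACA ⇒ ACA·BB·ACA·CB·CB·CB·CB·ACA·BB·ACA
    A ↦ ACA
    B ↦ CB
    C ↦ BB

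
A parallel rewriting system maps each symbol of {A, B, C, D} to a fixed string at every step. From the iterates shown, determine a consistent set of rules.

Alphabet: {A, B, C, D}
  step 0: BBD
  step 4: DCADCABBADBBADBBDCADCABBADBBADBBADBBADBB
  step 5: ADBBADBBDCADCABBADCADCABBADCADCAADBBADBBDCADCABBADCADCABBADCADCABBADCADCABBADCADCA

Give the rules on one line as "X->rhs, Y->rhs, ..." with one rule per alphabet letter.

  step 4 ⇒ step 5: DCADCABBADBBADBBDCADCABBADBBADBBADBBADBB ⇒ A·D·BB·A·D·BB·DCA·DCA·BB·A·DCA·DCA·BB·A·DCA·DCA·A·D·BB·A·D·BB·DCA·DCA·BB·A·DCA·DCA·BB·A·DCA·DCA·BB·A·DCA·DCA·BB·A·DCA·DCA
    A ↦ BB
    B ↦ DCA
    C ↦ D
    D ↦ A

A->BB, B->DCA, C->D, D->A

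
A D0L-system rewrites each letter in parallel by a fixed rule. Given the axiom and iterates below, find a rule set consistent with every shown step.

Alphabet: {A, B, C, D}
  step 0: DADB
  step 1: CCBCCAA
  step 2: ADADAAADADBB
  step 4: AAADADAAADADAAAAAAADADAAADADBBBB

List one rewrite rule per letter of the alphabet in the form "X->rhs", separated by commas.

  step 1 ⇒ step 2: CCBCCAA ⇒ AD·AD·AA·AD·AD·B·B
    A ↦ B
    B ↦ AA
    C ↦ AD
  step 0 ⇒ step 1: DADB ⇒ CC·B·CC·AA
    D ↦ CC

A->B, B->AA, C->AD, D->CC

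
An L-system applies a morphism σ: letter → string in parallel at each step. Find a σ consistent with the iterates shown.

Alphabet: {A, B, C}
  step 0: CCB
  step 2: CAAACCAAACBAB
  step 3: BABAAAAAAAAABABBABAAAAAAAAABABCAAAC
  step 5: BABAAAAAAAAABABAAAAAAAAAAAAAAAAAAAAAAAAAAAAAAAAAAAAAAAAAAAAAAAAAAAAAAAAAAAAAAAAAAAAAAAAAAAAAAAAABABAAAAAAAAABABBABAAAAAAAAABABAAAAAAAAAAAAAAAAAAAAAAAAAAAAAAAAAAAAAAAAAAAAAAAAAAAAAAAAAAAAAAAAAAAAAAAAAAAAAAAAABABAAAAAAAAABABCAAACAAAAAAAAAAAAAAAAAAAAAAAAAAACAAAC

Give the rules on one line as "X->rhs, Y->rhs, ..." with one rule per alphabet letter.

A->AAA, B->C, C->BAB

  step 2 ⇒ step 3: CAAACCAAACBAB ⇒ BAB·AAA·AAA·AAA·BAB·BAB·AAA·AAA·AAA·BAB·C·AAA·C
    A ↦ AAA
    B ↦ C
    C ↦ BAB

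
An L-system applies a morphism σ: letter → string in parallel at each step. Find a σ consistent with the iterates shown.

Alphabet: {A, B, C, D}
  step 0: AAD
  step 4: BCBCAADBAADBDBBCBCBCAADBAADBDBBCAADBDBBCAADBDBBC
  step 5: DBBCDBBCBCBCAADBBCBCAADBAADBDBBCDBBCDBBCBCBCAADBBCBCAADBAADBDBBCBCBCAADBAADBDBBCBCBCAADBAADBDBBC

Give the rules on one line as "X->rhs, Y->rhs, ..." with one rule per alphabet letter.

  step 4 ⇒ step 5: BCBCAADBAADBDBBCBCBCAADBAADBDBBCAADBDBBCAADBDBBC ⇒ DB·BC·DB·BC·BC·BC·AA·DB·BC·BC·AA·DB·AA·DB·DB·BC·DB·BC·DB·BC·BC·BC·AA·DB·BC·BC·AA·DB·AA·DB·DB·BC·BC·BC·AA·DB·AA·DB·DB·BC·BC·BC·AA·DB·AA·DB·DB·BC
    A ↦ BC
    B ↦ DB
    C ↦ BC
    D ↦ AA

A->BC, B->DB, C->BC, D->AA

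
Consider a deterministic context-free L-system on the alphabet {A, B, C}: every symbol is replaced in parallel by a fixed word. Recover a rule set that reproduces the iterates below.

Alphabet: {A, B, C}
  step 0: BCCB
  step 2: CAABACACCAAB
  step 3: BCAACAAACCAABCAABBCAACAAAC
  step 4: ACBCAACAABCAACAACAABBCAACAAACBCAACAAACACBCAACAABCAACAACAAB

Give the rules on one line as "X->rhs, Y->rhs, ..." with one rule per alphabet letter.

A->CAA, B->AC, C->B

  step 3 ⇒ step 4: BCAACAAACCAABCAABBCAACAAAC ⇒ AC·B·CAA·CAA·B·CAA·CAA·CAA·B·B·CAA·CAA·AC·B·CAA·CAA·AC·AC·B·CAA·CAA·B·CAA·CAA·CAA·B
    A ↦ CAA
    B ↦ AC
    C ↦ B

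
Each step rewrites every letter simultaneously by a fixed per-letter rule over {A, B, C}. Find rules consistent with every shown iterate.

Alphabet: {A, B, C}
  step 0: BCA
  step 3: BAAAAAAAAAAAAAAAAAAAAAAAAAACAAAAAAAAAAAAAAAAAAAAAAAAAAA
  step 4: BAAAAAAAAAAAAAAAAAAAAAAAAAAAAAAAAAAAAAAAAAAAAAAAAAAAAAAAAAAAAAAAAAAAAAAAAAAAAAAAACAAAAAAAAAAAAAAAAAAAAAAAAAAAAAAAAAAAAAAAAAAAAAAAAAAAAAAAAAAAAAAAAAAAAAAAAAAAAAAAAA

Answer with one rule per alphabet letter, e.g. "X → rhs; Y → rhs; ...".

  step 3 ⇒ step 4: BAAAAAAAAAAAAAAAAAAAAAAAAAACAAAAAAAAAAAAAAAAAAAAAAAAAAA ⇒ BA·AAA·AAA·AAA·AAA·AAA·AAA·AAA·AAA·AAA·AAA·AAA·AAA·AAA·AAA·AAA·AAA·AAA·AAA·AAA·AAA·AAA·AAA·AAA·AAA·AAA·AAA·AC·AAA·AAA·AAA·AAA·AAA·AAA·AAA·AAA·AAA·AAA·AAA·AAA·AAA·AAA·AAA·AAA·AAA·AAA·AAA·AAA·AAA·AAA·AAA·AAA·AAA·AAA·AAA
    A ↦ AAA
    B ↦ BA
    C ↦ AC

A->AAA, B->BA, C->AC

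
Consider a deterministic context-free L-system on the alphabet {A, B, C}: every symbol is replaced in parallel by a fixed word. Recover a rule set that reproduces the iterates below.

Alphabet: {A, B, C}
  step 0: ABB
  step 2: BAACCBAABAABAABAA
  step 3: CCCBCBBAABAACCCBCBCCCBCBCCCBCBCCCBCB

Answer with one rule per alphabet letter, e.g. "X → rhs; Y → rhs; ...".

A->CB, B->CC, C->BAA

  step 2 ⇒ step 3: BAACCBAABAABAABAA ⇒ CC·CB·CB·BAA·BAA·CC·CB·CB·CC·CB·CB·CC·CB·CB·CC·CB·CB
    A ↦ CB
    B ↦ CC
    C ↦ BAA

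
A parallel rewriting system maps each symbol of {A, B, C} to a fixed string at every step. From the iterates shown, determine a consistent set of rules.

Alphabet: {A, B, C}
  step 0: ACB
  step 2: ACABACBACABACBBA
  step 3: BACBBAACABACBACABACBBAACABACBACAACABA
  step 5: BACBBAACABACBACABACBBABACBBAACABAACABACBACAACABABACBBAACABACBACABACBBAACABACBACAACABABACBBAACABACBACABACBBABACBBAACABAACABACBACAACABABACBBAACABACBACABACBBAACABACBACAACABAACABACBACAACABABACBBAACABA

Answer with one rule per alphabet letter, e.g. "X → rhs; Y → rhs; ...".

  step 2 ⇒ step 3: ACABACBACABACBBA ⇒ BA·CB·BA·ACA·BA·CB·ACA·BA·CB·BA·ACA·BA·CB·ACA·ACA·BA
    A ↦ BA
    B ↦ ACA
    C ↦ CB

A->BA, B->ACA, C->CB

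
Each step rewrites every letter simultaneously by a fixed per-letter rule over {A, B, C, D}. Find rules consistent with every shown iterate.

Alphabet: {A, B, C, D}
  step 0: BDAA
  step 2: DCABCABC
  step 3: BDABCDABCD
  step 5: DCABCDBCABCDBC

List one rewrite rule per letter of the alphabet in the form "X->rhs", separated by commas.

A->AB, B->C, C->D, D->B

  step 2 ⇒ step 3: DCABCABC ⇒ B·D·AB·C·D·AB·C·D
    A ↦ AB
    B ↦ C
    C ↦ D
    D ↦ B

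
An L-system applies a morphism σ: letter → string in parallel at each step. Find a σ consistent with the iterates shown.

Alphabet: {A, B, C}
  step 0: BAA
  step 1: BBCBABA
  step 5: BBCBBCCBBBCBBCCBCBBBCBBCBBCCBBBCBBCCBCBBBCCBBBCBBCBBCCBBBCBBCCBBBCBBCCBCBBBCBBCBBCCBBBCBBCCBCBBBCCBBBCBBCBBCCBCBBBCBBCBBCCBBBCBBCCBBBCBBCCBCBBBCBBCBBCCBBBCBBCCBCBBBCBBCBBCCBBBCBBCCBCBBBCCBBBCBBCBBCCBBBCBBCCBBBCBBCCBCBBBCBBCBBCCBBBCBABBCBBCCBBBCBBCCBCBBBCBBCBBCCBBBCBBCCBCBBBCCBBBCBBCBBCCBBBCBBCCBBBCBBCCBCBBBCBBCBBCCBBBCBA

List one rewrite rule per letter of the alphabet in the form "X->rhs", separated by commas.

  step 0 ⇒ step 1: BAA ⇒ BBC·BA·BA
    A ↦ BA
    B ↦ BBC
    C ↦ CB  (constrained at step 1)

A->BA, B->BBC, C->CB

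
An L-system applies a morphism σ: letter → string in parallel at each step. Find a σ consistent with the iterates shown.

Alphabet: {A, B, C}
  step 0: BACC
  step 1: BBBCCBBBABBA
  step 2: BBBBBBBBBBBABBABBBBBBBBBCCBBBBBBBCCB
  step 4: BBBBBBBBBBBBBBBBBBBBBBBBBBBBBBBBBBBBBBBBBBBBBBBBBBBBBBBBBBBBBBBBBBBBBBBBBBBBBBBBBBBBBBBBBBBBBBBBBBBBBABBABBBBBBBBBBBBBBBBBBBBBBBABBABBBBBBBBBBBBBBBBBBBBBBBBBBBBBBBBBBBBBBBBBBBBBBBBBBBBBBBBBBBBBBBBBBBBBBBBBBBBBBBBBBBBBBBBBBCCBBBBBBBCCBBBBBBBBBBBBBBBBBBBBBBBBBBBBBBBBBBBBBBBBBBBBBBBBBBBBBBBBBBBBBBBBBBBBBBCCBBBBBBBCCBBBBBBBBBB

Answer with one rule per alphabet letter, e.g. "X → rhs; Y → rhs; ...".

A->CCB, B->BBB, C->BBA

  step 1 ⇒ step 2: BBBCCBBBABBA ⇒ BBB·BBB·BBB·BBA·BBA·BBB·BBB·BBB·CCB·BBB·BBB·CCB
    A ↦ CCB
    B ↦ BBB
    C ↦ BBA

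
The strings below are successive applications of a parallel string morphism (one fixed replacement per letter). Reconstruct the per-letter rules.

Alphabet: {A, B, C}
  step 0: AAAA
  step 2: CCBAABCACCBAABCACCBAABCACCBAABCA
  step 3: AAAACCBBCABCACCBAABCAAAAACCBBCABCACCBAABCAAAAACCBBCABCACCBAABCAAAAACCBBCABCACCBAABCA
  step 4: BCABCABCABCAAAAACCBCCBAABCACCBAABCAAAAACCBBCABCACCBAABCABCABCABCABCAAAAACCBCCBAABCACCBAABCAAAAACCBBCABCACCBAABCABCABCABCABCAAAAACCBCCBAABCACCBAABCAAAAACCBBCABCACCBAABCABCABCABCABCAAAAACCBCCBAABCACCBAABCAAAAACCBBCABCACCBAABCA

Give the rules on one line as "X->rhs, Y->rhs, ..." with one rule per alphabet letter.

  step 3 ⇒ step 4: AAAACCBBCABCACCBAABCAAAAACCBBCABCACCBAABCAAAAACCBBCABCACCBAABCAAAAACCBBCABCACCBAABCA ⇒ BCA·BCA·BCA·BCA·AA·AA·CCB·CCB·AA·BCA·CCB·AA·BCA·AA·AA·CCB·BCA·BCA·CCB·AA·BCA·BCA·BCA·BCA·BCA·AA·AA·CCB·CCB·AA·BCA·CCB·AA·BCA·AA·AA·CCB·BCA·BCA·CCB·AA·BCA·BCA·BCA·BCA·BCA·AA·AA·CCB·CCB·AA·BCA·CCB·AA·BCA·AA·AA·CCB·BCA·BCA·CCB·AA·BCA·BCA·BCA·BCA·BCA·AA·AA·CCB·CCB·AA·BCA·CCB·AA·BCA·AA·AA·CCB·BCA·BCA·CCB·AA·BCA
    A ↦ BCA
    B ↦ CCB
    C ↦ AA

A->BCA, B->CCB, C->AA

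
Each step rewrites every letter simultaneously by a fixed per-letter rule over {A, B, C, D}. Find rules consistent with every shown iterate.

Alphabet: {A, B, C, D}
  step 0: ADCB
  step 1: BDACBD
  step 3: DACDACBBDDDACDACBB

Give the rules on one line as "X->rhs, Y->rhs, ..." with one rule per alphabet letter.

  step 0 ⇒ step 1: ADCB ⇒ B·DAC·B·D
    A ↦ B
    B ↦ D
    C ↦ B
    D ↦ DAC

A->B, B->D, C->B, D->DAC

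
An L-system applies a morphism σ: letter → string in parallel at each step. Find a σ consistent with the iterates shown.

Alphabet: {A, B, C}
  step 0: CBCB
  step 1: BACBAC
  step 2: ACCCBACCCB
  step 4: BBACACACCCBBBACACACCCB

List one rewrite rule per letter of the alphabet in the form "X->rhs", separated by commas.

  step 1 ⇒ step 2: BACBAC ⇒ AC·CC·B·AC·CC·B
    A ↦ CC
    B ↦ AC
    C ↦ B

A->CC, B->AC, C->B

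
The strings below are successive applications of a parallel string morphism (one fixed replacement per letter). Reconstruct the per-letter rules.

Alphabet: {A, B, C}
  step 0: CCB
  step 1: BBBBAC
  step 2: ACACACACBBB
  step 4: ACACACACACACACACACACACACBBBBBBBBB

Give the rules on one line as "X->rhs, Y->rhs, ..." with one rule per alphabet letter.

  step 1 ⇒ step 2: BBBBAC ⇒ AC·AC·AC·AC·B·BB
    A ↦ B
    B ↦ AC
    C ↦ BB

A->B, B->AC, C->BB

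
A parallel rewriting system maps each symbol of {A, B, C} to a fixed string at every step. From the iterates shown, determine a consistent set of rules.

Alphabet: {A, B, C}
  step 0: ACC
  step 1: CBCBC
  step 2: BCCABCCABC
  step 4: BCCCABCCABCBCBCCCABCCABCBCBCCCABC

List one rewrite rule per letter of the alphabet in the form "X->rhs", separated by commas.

A->C, B->CA, C->BC

  step 1 ⇒ step 2: CBCBC ⇒ BC·CA·BC·CA·BC
    B ↦ CA
    C ↦ BC
  step 0 ⇒ step 1: ACC ⇒ C·BC·BC
    A ↦ C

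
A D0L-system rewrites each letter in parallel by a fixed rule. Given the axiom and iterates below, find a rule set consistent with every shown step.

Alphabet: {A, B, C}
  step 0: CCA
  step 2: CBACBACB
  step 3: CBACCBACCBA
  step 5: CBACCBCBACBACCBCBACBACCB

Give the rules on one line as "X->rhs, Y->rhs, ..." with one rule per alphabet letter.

  step 2 ⇒ step 3: CBACBACB ⇒ CB·A·C·CB·A·C·CB·A
    A ↦ C
    B ↦ A
    C ↦ CB

A->C, B->A, C->CB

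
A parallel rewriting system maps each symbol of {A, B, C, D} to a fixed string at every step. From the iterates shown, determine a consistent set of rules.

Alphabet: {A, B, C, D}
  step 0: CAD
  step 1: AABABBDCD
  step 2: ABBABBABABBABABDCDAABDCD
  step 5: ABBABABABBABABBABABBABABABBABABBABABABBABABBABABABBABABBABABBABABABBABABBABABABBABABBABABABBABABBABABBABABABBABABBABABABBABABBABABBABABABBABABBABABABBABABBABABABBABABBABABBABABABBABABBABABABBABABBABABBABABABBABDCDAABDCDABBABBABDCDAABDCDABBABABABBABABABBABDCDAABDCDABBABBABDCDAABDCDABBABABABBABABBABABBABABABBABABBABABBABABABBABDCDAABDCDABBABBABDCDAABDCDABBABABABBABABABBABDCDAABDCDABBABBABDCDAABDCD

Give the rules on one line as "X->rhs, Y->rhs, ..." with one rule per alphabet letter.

  step 1 ⇒ step 2: AABABBDCD ⇒ ABB·ABB·AB·ABB·AB·AB·DCD·AAB·DCD
    A ↦ ABB
    B ↦ AB
    C ↦ AAB
    D ↦ DCD

A->ABB, B->AB, C->AAB, D->DCD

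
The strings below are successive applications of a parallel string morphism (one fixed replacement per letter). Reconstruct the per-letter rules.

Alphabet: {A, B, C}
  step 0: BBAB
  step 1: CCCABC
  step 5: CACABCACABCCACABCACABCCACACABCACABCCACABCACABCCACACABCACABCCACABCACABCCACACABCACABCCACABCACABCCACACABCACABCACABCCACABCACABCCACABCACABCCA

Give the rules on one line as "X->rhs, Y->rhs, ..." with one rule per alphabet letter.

A->CAB, B->C, C->CA

  step 0 ⇒ step 1: BBAB ⇒ C·C·CAB·C
    A ↦ CAB
    B ↦ C
    C ↦ CA  (constrained at step 1)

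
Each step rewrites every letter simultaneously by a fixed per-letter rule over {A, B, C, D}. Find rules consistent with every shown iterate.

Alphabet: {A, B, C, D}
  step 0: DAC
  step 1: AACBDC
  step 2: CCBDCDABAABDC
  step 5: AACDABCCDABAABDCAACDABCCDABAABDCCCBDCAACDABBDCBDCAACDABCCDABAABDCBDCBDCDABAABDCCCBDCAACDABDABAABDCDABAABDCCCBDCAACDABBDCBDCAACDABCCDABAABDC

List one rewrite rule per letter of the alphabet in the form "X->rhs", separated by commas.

A->C, B->DAB, C->BDC, D->AA

  step 1 ⇒ step 2: AACBDC ⇒ C·C·BDC·DAB·AA·BDC
    A ↦ C
    B ↦ DAB
    C ↦ BDC
    D ↦ AA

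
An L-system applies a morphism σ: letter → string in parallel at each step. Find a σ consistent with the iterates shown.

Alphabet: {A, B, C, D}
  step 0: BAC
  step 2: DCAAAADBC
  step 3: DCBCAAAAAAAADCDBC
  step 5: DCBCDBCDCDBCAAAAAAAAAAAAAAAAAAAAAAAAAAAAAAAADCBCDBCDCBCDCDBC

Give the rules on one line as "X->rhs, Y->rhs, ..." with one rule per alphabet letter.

A->AA, B->D, C->BC, D->DC

  step 2 ⇒ step 3: DCAAAADBC ⇒ DC·BC·AA·AA·AA·AA·DC·D·BC
    A ↦ AA
    B ↦ D
    C ↦ BC
    D ↦ DC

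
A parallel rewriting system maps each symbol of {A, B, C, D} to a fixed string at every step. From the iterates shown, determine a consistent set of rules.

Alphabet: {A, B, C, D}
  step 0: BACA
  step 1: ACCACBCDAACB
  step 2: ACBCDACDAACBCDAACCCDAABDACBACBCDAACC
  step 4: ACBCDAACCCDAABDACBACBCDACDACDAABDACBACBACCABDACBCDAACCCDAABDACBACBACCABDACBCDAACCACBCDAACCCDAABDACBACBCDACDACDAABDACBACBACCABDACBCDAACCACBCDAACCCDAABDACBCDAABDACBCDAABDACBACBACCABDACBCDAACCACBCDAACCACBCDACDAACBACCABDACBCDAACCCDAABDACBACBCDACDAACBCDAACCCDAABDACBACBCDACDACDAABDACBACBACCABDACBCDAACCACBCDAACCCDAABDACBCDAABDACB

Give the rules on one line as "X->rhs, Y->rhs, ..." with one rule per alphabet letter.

A->ACB, B->ACC, C->CDA, D->ABD

  step 1 ⇒ step 2: ACCACBCDAACB ⇒ ACB·CDA·CDA·ACB·CDA·ACC·CDA·ABD·ACB·ACB·CDA·ACC
    A ↦ ACB
    B ↦ ACC
    C ↦ CDA
    D ↦ ABD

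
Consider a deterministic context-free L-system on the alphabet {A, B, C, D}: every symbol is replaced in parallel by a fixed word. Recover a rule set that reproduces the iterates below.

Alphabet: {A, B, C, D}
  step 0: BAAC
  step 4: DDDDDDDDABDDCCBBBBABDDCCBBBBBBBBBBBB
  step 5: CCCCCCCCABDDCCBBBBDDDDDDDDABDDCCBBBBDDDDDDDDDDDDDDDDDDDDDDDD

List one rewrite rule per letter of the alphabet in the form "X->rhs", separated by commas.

A->AB, B->DD, C->BB, D->C

  step 4 ⇒ step 5: DDDDDDDDABDDCCBBBBABDDCCBBBBBBBBBBBB ⇒ C·C·C·C·C·C·C·C·AB·DD·C·C·BB·BB·DD·DD·DD·DD·AB·DD·C·C·BB·BB·DD·DD·DD·DD·DD·DD·DD·DD·DD·DD·DD·DD
    A ↦ AB
    B ↦ DD
    C ↦ BB
    D ↦ C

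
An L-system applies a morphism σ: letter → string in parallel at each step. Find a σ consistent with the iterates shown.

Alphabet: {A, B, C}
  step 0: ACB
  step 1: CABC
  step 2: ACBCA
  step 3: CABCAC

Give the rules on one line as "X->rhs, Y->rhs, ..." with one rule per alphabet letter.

A->C, B->BC, C->A

  step 2 ⇒ step 3: ACBCA ⇒ C·A·BC·A·C
    A ↦ C
    B ↦ BC
    C ↦ A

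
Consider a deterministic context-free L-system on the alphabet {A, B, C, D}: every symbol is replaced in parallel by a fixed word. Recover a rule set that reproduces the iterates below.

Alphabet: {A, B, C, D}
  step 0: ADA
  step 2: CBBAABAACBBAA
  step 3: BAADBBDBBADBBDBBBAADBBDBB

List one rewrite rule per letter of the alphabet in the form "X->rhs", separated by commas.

  step 2 ⇒ step 3: CBBAABAACBBAA ⇒ B·A·A·DBB·DBB·A·DBB·DBB·B·A·A·DBB·DBB
    A ↦ DBB
    B ↦ A
    C ↦ B
    D ↦ CBB  (constrained at step 0)

A->DBB, B->A, C->B, D->CBB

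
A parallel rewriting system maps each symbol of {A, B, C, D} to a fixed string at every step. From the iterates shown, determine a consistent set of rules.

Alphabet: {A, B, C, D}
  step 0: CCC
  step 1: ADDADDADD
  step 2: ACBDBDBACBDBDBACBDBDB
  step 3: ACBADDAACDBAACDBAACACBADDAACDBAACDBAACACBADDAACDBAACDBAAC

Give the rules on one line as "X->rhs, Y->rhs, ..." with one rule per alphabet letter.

  step 2 ⇒ step 3: ACBDBDBACBDBDBACBDBDB ⇒ ACB·ADD·AAC·DB·AAC·DB·AAC·ACB·ADD·AAC·DB·AAC·DB·AAC·ACB·ADD·AAC·DB·AAC·DB·AAC
    A ↦ ACB
    B ↦ AAC
    C ↦ ADD
    D ↦ DB

A->ACB, B->AAC, C->ADD, D->DB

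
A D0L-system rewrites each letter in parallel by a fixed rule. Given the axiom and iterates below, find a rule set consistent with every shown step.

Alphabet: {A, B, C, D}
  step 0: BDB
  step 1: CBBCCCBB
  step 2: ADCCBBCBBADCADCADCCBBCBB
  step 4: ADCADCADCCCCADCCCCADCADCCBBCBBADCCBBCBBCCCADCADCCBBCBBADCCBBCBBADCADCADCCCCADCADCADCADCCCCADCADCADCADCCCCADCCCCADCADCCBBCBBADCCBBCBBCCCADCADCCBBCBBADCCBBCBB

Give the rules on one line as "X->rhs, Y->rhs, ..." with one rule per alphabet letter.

A->C, B->CBB, C->ADC, D->CC

  step 1 ⇒ step 2: CBBCCCBB ⇒ ADC·CBB·CBB·ADC·ADC·ADC·CBB·CBB
    B ↦ CBB
    C ↦ ADC
    A ↦ C  (constrained at step 2)
  step 0 ⇒ step 1: BDB ⇒ CBB·CC·CBB
    D ↦ CC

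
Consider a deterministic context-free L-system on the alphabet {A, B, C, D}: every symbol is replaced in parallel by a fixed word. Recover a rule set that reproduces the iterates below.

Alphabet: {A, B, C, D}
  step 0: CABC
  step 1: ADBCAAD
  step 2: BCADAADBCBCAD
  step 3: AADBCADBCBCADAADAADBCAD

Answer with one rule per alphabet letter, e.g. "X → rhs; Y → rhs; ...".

A->BC, B->A, C->AD, D->AD

  step 2 ⇒ step 3: BCADAADBCBCAD ⇒ A·AD·BC·AD·BC·BC·AD·A·AD·A·AD·BC·AD
    A ↦ BC
    B ↦ A
    C ↦ AD
    D ↦ AD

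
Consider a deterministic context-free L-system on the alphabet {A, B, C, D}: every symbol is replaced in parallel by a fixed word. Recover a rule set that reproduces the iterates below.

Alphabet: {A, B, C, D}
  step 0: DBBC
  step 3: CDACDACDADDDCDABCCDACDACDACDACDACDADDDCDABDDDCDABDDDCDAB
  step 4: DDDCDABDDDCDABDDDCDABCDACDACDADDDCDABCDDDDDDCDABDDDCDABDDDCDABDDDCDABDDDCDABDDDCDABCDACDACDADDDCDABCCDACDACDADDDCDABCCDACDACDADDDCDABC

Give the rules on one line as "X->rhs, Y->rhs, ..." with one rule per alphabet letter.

A->B, B->C, C->DDD, D->CDA

  step 3 ⇒ step 4: CDACDACDADDDCDABCCDACDACDACDACDACDADDDCDABDDDCDABDDDCDAB ⇒ DDD·CDA·B·DDD·CDA·B·DDD·CDA·B·CDA·CDA·CDA·DDD·CDA·B·C·DDD·DDD·CDA·B·DDD·CDA·B·DDD·CDA·B·DDD·CDA·B·DDD·CDA·B·DDD·CDA·B·CDA·CDA·CDA·DDD·CDA·B·C·CDA·CDA·CDA·DDD·CDA·B·C·CDA·CDA·CDA·DDD·CDA·B·C
    A ↦ B
    B ↦ C
    C ↦ DDD
    D ↦ CDA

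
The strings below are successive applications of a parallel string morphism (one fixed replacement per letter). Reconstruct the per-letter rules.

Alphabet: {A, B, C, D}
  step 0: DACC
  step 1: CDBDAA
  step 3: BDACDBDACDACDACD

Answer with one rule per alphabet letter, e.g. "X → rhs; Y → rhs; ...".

  step 0 ⇒ step 1: DACC ⇒ CD·BD·A·A
    A ↦ BD
    C ↦ A
    D ↦ CD
    B ↦ A  (constrained at step 1)

A->BD, B->A, C->A, D->CD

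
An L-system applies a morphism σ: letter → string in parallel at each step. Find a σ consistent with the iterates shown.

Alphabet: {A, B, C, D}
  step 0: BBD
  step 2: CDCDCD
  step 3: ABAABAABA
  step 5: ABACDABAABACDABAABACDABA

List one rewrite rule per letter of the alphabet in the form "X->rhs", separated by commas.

A->CD, B->A, C->AB, D->A

  step 2 ⇒ step 3: CDCDCD ⇒ AB·A·AB·A·AB·A
    C ↦ AB
    D ↦ A
    A ↦ CD  (constrained at step 3)
    B ↦ A  (constrained at step 0)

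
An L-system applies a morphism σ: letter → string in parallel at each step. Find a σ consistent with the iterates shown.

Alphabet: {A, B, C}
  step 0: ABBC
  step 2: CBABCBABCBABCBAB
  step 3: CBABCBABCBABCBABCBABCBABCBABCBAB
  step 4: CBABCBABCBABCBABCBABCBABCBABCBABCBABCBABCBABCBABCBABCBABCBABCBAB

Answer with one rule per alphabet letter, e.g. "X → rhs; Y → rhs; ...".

  step 3 ⇒ step 4: CBABCBABCBABCBABCBABCBABCBABCBAB ⇒ CB·AB·CB·AB·CB·AB·CB·AB·CB·AB·CB·AB·CB·AB·CB·AB·CB·AB·CB·AB·CB·AB·CB·AB·CB·AB·CB·AB·CB·AB·CB·AB
    A ↦ CB
    B ↦ AB
    C ↦ CB

A->CB, B->AB, C->CB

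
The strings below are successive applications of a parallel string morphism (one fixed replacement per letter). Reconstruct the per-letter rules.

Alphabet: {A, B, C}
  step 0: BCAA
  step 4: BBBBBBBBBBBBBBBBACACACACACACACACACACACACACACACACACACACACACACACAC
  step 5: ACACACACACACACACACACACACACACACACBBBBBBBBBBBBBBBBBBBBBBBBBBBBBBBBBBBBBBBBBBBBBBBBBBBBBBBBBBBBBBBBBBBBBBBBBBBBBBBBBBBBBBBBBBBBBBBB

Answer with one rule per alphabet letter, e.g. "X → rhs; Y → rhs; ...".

  step 4 ⇒ step 5: BBBBBBBBBBBBBBBBACACACACACACACACACACACACACACACACACACACACACACACAC ⇒ AC·AC·AC·AC·AC·AC·AC·AC·AC·AC·AC·AC·AC·AC·AC·AC·BB·BB·BB·BB·BB·BB·BB·BB·BB·BB·BB·BB·BB·BB·BB·BB·BB·BB·BB·BB·BB·BB·BB·BB·BB·BB·BB·BB·BB·BB·BB·BB·BB·BB·BB·BB·BB·BB·BB·BB·BB·BB·BB·BB·BB·BB·BB·BB
    A ↦ BB
    B ↦ AC
    C ↦ BB

A->BB, B->AC, C->BB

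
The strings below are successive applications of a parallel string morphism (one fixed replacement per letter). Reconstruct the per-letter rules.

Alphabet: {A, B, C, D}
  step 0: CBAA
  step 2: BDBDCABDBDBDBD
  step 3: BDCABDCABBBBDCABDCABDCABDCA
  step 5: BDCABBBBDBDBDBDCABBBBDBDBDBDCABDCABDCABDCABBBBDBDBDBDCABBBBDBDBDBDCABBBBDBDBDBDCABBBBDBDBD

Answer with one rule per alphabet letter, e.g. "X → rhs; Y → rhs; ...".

  step 2 ⇒ step 3: BDBDCABDBDBDBD ⇒ BD·CA·BD·CA·B·BB·BD·CA·BD·CA·BD·CA·BD·CA
    A ↦ BB
    B ↦ BD
    C ↦ B
    D ↦ CA

A->BB, B->BD, C->B, D->CA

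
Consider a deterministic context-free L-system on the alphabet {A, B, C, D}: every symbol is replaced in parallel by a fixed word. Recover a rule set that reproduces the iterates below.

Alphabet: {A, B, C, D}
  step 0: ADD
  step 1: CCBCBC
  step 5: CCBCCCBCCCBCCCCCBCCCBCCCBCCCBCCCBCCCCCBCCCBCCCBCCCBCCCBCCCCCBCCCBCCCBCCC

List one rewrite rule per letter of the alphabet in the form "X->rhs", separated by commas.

A->CC, B->A, C->DA, D->BC

  step 0 ⇒ step 1: ADD ⇒ CC·BC·BC
    A ↦ CC
    D ↦ BC
    B ↦ A  (constrained at step 1)
    C ↦ DA  (constrained at step 1)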